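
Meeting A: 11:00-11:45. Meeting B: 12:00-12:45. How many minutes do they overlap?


0 minutes

Meeting A: 660-705 (in minutes from midnight)
Meeting B: 720-765
Overlap start = max(660, 720) = 720
Overlap end = min(705, 765) = 705
Overlap = max(0, 705 - 720) = 0 min


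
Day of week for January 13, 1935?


Sunday

Zeller's congruence:
q=13, m=13, k=34, j=19
h = (13 + ⌊13×14/5⌋ + 34 + ⌊34/4⌋ + ⌊19/4⌋ - 2×19) mod 7
= (13 + 36 + 34 + 8 + 4 - 38) mod 7
= 57 mod 7 = 1
h=1 → Sunday


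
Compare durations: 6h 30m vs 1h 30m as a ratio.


Duration 1: 390 minutes
Duration 2: 90 minutes
Ratio = 390:90
GCD = 30
Simplified = 13:3
As a decimal: 13/3 ≈ 4.33

13:3 (4.33)


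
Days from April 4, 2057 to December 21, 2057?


261 days

From April 4, 2057 to December 21, 2057
Rest of April 2057: 30 - 4 = 26
Full months: May 31, June 30, July 31, August 31, September 30, October 31, November 30
Days into December 2057: 21
Total = 26 + 31 + 30 + 31 + 31 + 30 + 31 + 30 + 21 = 261 days


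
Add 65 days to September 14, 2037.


November 18, 2037

Start: September 14, 2037
Add 65 days
September 14 → October 1: 30 - 14 + 1 = 17 days (65 - 17 = 48 left)
October 1 → November 1: 31 - 1 + 1 = 31 days (48 - 31 = 17 left)
November 1 + 17 = November 18, 2037


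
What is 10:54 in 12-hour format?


Hour: 10
10 < 12 → AM

10:54 AM


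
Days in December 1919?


Month: December (month 12)
December has 31 days

31 days


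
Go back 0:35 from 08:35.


08:00

Start: 515 minutes from midnight
Subtract: 35 minutes
Remaining: 515 - 35 = 480
Hours: 8, Minutes: 0


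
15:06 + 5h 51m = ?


Start: 906 minutes from midnight
Add: 351 minutes
Total: 1257 minutes
Hours: 1257 ÷ 60 = 20 remainder 57

20:57


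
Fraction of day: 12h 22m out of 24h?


0.5153 (51.53%)

Total minutes: 12×60 + 22 = 742
Day = 24×60 = 1440 minutes
Fraction = 742/1440 ≈ 0.5153
As a percentage: 742/1440 × 100 ≈ 51.53%


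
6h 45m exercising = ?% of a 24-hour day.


28.1%

Time: 405 minutes
Day: 1440 minutes
Percentage = (405/1440) × 100 ≈ 28.1%


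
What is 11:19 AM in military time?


11:19

Input: 11:19 AM
AM hour stays: 11


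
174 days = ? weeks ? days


24 weeks 6 days

Weeks: 174 ÷ 7 = 24 remainder 6


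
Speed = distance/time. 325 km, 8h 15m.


Distance: 325 km
Time: 8h 15m = 495 min = 495/60 = 33/4 hours
Speed = 325 ÷ (33/4) = 325 × 4 / 33 = 1300/33 ≈ 39.4 km/h

39.4 km/h


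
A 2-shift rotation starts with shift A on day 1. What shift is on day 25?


Shifts: A, B
Start: A (index 0)
Day 25: (0 + 25 - 1) mod 2
= 24 mod 2
= 0
Index 0 → shift A

Shift A


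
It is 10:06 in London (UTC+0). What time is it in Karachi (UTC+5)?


15:06

Time difference = UTC+5 - UTC+0 = +5 hours
New hour = (10 + 5) mod 24
= 15 mod 24 = 15
Minutes unchanged → 15:06


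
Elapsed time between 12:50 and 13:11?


End time in minutes: 13×60 + 11 = 791
Start time in minutes: 12×60 + 50 = 770
Difference = 791 - 770 = 21 minutes
= 0 hours 21 minutes

0h 21m


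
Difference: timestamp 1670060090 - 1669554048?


506042 seconds (140.6 hours / 5.86 days)

Difference = 1670060090 - 1669554048 = 506042 seconds
In hours: 506042 / 3600 ≈ 140.6
In days: 506042 / 86400 ≈ 5.86


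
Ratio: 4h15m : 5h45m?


Duration 1: 255 minutes
Duration 2: 345 minutes
Ratio = 255:345
GCD = 15
Simplified = 17:23
As a decimal: 17/23 ≈ 0.74

17:23 (0.74)


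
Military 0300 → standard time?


3:00 AM

Hour: 3
3 < 12 → AM


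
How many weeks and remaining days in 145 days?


20 weeks 5 days

Weeks: 145 ÷ 7 = 20 remainder 5


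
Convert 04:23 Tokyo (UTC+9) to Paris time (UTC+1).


20:23 (previous day)

Time difference = UTC+1 - UTC+9 = -8 hours
New hour = (4 -8) mod 24
= -4 mod 24 = 20
Minutes unchanged → 20:23; -4 < 0 → previous day


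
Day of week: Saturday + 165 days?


Start: Saturday (index 5)
(5 + 165) mod 7
= 170 mod 7
= 2
Index 2 → Wednesday

Wednesday


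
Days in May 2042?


Month: May (month 5)
May has 31 days

31 days


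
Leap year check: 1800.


No

Rules: divisible by 4 AND (not by 100 OR by 400)
1800 ÷ 4 = 450 exactly → divisible by 4
1800 ÷ 100 = 18 exactly → divisible by 100
1800 ÷ 400 = 4 remainder 200 → not divisible by 400
Divisible by 100 but not by 400 → not a leap year


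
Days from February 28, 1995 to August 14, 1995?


167 days

From February 28, 1995 to August 14, 1995
Rest of February 1995: 28 - 28 = 0
Full months: March 31, April 30, May 31, June 30, July 31
Days into August 1995: 14
Total = 0 + 31 + 30 + 31 + 30 + 31 + 14 = 167 days


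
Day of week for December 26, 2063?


Zeller's congruence:
q=26, m=12, k=63, j=20
h = (26 + ⌊13×13/5⌋ + 63 + ⌊63/4⌋ + ⌊20/4⌋ - 2×20) mod 7
= (26 + 33 + 63 + 15 + 5 - 40) mod 7
= 102 mod 7 = 4
h=4 → Wednesday

Wednesday


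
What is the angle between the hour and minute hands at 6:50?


Hour hand = 6×30 + 50×0.5 = 205.0°
Minute hand = 50×6 = 300°
Difference = |205.0 - 300| = 95.0°

95.0°


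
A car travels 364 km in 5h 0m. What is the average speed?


72.8 km/h

Distance: 364 km
Time: 5 hours
Speed = 364 / 5 = 72.8 km/h


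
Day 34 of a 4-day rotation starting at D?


Shifts: A, B, C, D
Start: D (index 3)
Day 34: (3 + 34 - 1) mod 4
= 36 mod 4
= 0
Index 0 → shift A

Shift A


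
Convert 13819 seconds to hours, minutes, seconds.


3h 50m 19s

Hours: 13819 ÷ 3600 = 3 remainder 3019
Minutes: 3019 ÷ 60 = 50 remainder 19
Seconds: 19


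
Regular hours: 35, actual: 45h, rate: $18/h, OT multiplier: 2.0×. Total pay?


$990.00

Regular: 35h × $18 = $630.00
Overtime: 45 - 35 = 10h
OT pay: 10h × $18 × 2.0 = $360.00
Total = $630.00 + $360.00 = $990.00


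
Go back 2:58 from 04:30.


Start: 270 minutes from midnight
Subtract: 178 minutes
Remaining: 270 - 178 = 92
Hours: 1, Minutes: 32

01:32


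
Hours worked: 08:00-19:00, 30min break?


Total time = (19×60+0) - (8×60+0)
= 1140 - 480 = 660 min
Minus break: 660 - 30 = 630 min
= 10h 30m

10h 30m (630 minutes)


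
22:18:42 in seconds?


80322 seconds

Hours: 22 × 3600 = 79200
Minutes: 18 × 60 = 1080
Seconds: 42
Total = 79200 + 1080 + 42 = 80322


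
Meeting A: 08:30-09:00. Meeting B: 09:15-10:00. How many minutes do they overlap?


Meeting A: 510-540 (in minutes from midnight)
Meeting B: 555-600
Overlap start = max(510, 555) = 555
Overlap end = min(540, 600) = 540
Overlap = max(0, 540 - 555) = 0 min

0 minutes


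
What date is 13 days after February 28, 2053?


Start: February 28, 2053
Add 13 days
February 28 → March 1: 28 - 28 + 1 = 1 days (13 - 1 = 12 left)
March 1 + 12 = March 13, 2053

March 13, 2053


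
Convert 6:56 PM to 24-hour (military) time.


18:56

Input: 6:56 PM
PM: 6 + 12 = 18


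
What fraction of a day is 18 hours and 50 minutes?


0.7847 (78.47%)

Total minutes: 18×60 + 50 = 1130
Day = 24×60 = 1440 minutes
Fraction = 1130/1440 ≈ 0.7847
As a percentage: 1130/1440 × 100 ≈ 78.47%


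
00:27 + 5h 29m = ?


05:56

Start: 27 minutes from midnight
Add: 329 minutes
Total: 356 minutes
Hours: 356 ÷ 60 = 5 remainder 56


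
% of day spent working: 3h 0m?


12.5%

Time: 180 minutes
Day: 1440 minutes
Percentage = (180/1440) × 100 = 12.5%


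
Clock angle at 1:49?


120.5°

Hour hand = 1×30 + 49×0.5 = 54.5°
Minute hand = 49×6 = 294°
Difference = |54.5 - 294| = 239.5°
Since > 180°: 360 - 239.5 = 120.5°


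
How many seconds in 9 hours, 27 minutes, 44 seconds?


34064 seconds

Hours: 9 × 3600 = 32400
Minutes: 27 × 60 = 1620
Seconds: 44
Total = 32400 + 1620 + 44 = 34064


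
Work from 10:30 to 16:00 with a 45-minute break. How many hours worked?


Total time = (16×60+0) - (10×60+30)
= 960 - 630 = 330 min
Minus break: 330 - 45 = 285 min
= 4h 45m

4h 45m (285 minutes)


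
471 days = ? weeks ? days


67 weeks 2 days

Weeks: 471 ÷ 7 = 67 remainder 2


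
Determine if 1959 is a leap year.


No

Rules: divisible by 4 AND (not by 100 OR by 400)
1959 ÷ 4 = 489 remainder 3 → not divisible by 4
Not divisible by 4 → not a leap year


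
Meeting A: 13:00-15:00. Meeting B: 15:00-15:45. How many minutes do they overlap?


0 minutes

Meeting A: 780-900 (in minutes from midnight)
Meeting B: 900-945
Overlap start = max(780, 900) = 900
Overlap end = min(900, 945) = 900
Overlap = max(0, 900 - 900) = 0 min


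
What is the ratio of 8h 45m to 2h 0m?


Duration 1: 525 minutes
Duration 2: 120 minutes
Ratio = 525:120
GCD = 15
Simplified = 35:8
As a decimal: 35/8 ≈ 4.38

35:8 (4.38)


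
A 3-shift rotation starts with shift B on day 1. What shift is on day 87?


Shifts: A, B, C
Start: B (index 1)
Day 87: (1 + 87 - 1) mod 3
= 87 mod 3
= 0
Index 0 → shift A

Shift A


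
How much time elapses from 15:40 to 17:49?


End time in minutes: 17×60 + 49 = 1069
Start time in minutes: 15×60 + 40 = 940
Difference = 1069 - 940 = 129 minutes
= 2 hours 9 minutes

2h 9m


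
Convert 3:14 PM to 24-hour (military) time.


15:14

Input: 3:14 PM
PM: 3 + 12 = 15


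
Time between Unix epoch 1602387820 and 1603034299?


646479 seconds (179.6 hours / 7.48 days)

Difference = 1603034299 - 1602387820 = 646479 seconds
In hours: 646479 / 3600 ≈ 179.6
In days: 646479 / 86400 ≈ 7.48


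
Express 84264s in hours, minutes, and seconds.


23h 24m 24s

Hours: 84264 ÷ 3600 = 23 remainder 1464
Minutes: 1464 ÷ 60 = 24 remainder 24
Seconds: 24


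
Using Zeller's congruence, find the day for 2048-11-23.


Monday

Zeller's congruence:
q=23, m=11, k=48, j=20
h = (23 + ⌊13×12/5⌋ + 48 + ⌊48/4⌋ + ⌊20/4⌋ - 2×20) mod 7
= (23 + 31 + 48 + 12 + 5 - 40) mod 7
= 79 mod 7 = 2
h=2 → Monday


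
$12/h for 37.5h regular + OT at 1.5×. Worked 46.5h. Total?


Regular: 37.5h × $12 = $450.00
Overtime: 46.5 - 37.5 = 9.0h
OT pay: 9.0h × $12 × 1.5 = $162.00
Total = $450.00 + $162.00 = $612.00

$612.00


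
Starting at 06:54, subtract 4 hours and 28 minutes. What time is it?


02:26

Start: 414 minutes from midnight
Subtract: 268 minutes
Remaining: 414 - 268 = 146
Hours: 2, Minutes: 26


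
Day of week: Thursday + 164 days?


Sunday

Start: Thursday (index 3)
(3 + 164) mod 7
= 167 mod 7
= 6
Index 6 → Sunday


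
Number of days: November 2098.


30 days

Month: November (month 11)
November has 30 days


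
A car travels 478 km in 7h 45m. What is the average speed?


61.7 km/h

Distance: 478 km
Time: 7h 45m = 465 min = 465/60 = 31/4 hours
Speed = 478 ÷ (31/4) = 478 × 4 / 31 = 1912/31 ≈ 61.7 km/h


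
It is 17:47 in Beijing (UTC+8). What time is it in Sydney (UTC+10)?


Time difference = UTC+10 - UTC+8 = +2 hours
New hour = (17 + 2) mod 24
= 19 mod 24 = 19
Minutes unchanged → 19:47

19:47


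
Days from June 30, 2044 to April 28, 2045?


From June 30, 2044 to April 28, 2045
Rest of June 2044: 30 - 30 = 0
Full months: July 31, August 31, September 30, October 31, November 30, December 31, January 31, February 2045 28, March 31
Days into April 2045: 28
Total = 0 + 31 + 31 + 30 + 31 + 30 + 31 + 31 + 28 + 31 + 28 = 302 days

302 days


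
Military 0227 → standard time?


2:27 AM

Hour: 2
2 < 12 → AM


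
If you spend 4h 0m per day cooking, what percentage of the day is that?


Time: 240 minutes
Day: 1440 minutes
Percentage = (240/1440) × 100 ≈ 16.7%

16.7%


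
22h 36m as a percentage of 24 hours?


0.9417 (94.17%)

Total minutes: 22×60 + 36 = 1356
Day = 24×60 = 1440 minutes
Fraction = 1356/1440 ≈ 0.9417
As a percentage: 1356/1440 × 100 ≈ 94.17%


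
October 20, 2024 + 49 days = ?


December 8, 2024

Start: October 20, 2024
Add 49 days
October 20 → November 1: 31 - 20 + 1 = 12 days (49 - 12 = 37 left)
November 1 → December 1: 30 - 1 + 1 = 30 days (37 - 30 = 7 left)
December 1 + 7 = December 8, 2024


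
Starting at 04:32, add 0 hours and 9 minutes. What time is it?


Start: 272 minutes from midnight
Add: 9 minutes
Total: 281 minutes
Hours: 281 ÷ 60 = 4 remainder 41

04:41


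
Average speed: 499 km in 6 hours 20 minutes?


Distance: 499 km
Time: 6h 20m = 380 min = 380/60 = 19/3 hours
Speed = 499 ÷ (19/3) = 499 × 3 / 19 = 1497/19 ≈ 78.8 km/h

78.8 km/h


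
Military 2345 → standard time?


Hour: 23
23 - 12 = 11 → PM

11:45 PM


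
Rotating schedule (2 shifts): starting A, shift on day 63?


Shift A

Shifts: A, B
Start: A (index 0)
Day 63: (0 + 63 - 1) mod 2
= 62 mod 2
= 0
Index 0 → shift A


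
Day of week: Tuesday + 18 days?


Saturday

Start: Tuesday (index 1)
(1 + 18) mod 7
= 19 mod 7
= 5
Index 5 → Saturday


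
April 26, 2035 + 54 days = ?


Start: April 26, 2035
Add 54 days
April 26 → May 1: 30 - 26 + 1 = 5 days (54 - 5 = 49 left)
May 1 → June 1: 31 - 1 + 1 = 31 days (49 - 31 = 18 left)
June 1 + 18 = June 19, 2035

June 19, 2035


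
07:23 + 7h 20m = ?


Start: 443 minutes from midnight
Add: 440 minutes
Total: 883 minutes
Hours: 883 ÷ 60 = 14 remainder 43

14:43


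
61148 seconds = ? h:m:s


16h 59m 8s

Hours: 61148 ÷ 3600 = 16 remainder 3548
Minutes: 3548 ÷ 60 = 59 remainder 8
Seconds: 8


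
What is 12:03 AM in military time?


Input: 12:03 AM
12 AM → 00 (midnight)

00:03


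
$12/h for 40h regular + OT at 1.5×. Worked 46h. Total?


Regular: 40h × $12 = $480.00
Overtime: 46 - 40 = 6h
OT pay: 6h × $12 × 1.5 = $108.00
Total = $480.00 + $108.00 = $588.00

$588.00


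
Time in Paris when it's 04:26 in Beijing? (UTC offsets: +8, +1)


21:26 (previous day)

Time difference = UTC+1 - UTC+8 = -7 hours
New hour = (4 -7) mod 24
= -3 mod 24 = 21
Minutes unchanged → 21:26; -3 < 0 → previous day


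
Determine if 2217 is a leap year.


Rules: divisible by 4 AND (not by 100 OR by 400)
2217 ÷ 4 = 554 remainder 1 → not divisible by 4
Not divisible by 4 → not a leap year

No


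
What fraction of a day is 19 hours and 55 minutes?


0.8299 (82.99%)

Total minutes: 19×60 + 55 = 1195
Day = 24×60 = 1440 minutes
Fraction = 1195/1440 ≈ 0.8299
As a percentage: 1195/1440 × 100 ≈ 82.99%


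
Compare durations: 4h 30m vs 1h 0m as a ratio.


9:2 (4.50)

Duration 1: 270 minutes
Duration 2: 60 minutes
Ratio = 270:60
GCD = 30
Simplified = 9:2
As a decimal: 9/2 = 4.50


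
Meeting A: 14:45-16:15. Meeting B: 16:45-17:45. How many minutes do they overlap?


Meeting A: 885-975 (in minutes from midnight)
Meeting B: 1005-1065
Overlap start = max(885, 1005) = 1005
Overlap end = min(975, 1065) = 975
Overlap = max(0, 975 - 1005) = 0 min

0 minutes


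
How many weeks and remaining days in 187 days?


Weeks: 187 ÷ 7 = 26 remainder 5

26 weeks 5 days


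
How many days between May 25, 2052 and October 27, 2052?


155 days

From May 25, 2052 to October 27, 2052
Rest of May 2052: 31 - 25 = 6
Full months: June 30, July 31, August 31, September 30
Days into October 2052: 27
Total = 6 + 30 + 31 + 31 + 30 + 27 = 155 days


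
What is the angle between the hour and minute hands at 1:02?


Hour hand = 1×30 + 2×0.5 = 31.0°
Minute hand = 2×6 = 12°
Difference = |31.0 - 12| = 19.0°

19.0°


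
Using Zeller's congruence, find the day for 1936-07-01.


Wednesday

Zeller's congruence:
q=1, m=7, k=36, j=19
h = (1 + ⌊13×8/5⌋ + 36 + ⌊36/4⌋ + ⌊19/4⌋ - 2×19) mod 7
= (1 + 20 + 36 + 9 + 4 - 38) mod 7
= 32 mod 7 = 4
h=4 → Wednesday


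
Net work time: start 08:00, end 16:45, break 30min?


Total time = (16×60+45) - (8×60+0)
= 1005 - 480 = 525 min
Minus break: 525 - 30 = 495 min
= 8h 15m

8h 15m (495 minutes)


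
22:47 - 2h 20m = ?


20:27

Start: 1367 minutes from midnight
Subtract: 140 minutes
Remaining: 1367 - 140 = 1227
Hours: 20, Minutes: 27


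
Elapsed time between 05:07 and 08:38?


3h 31m

End time in minutes: 8×60 + 38 = 518
Start time in minutes: 5×60 + 7 = 307
Difference = 518 - 307 = 211 minutes
= 3 hours 31 minutes


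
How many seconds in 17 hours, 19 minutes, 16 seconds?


62356 seconds

Hours: 17 × 3600 = 61200
Minutes: 19 × 60 = 1140
Seconds: 16
Total = 61200 + 1140 + 16 = 62356


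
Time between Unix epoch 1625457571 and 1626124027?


Difference = 1626124027 - 1625457571 = 666456 seconds
In hours: 666456 / 3600 ≈ 185.1
In days: 666456 / 86400 ≈ 7.71

666456 seconds (185.1 hours / 7.71 days)


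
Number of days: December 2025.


31 days

Month: December (month 12)
December has 31 days


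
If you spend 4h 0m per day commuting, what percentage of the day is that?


Time: 240 minutes
Day: 1440 minutes
Percentage = (240/1440) × 100 ≈ 16.7%

16.7%


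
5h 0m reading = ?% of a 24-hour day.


Time: 300 minutes
Day: 1440 minutes
Percentage = (300/1440) × 100 ≈ 20.8%

20.8%


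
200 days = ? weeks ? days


28 weeks 4 days

Weeks: 200 ÷ 7 = 28 remainder 4


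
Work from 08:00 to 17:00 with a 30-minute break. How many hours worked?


Total time = (17×60+0) - (8×60+0)
= 1020 - 480 = 540 min
Minus break: 540 - 30 = 510 min
= 8h 30m

8h 30m (510 minutes)


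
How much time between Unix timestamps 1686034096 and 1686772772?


738676 seconds (205.2 hours / 8.55 days)

Difference = 1686772772 - 1686034096 = 738676 seconds
In hours: 738676 / 3600 ≈ 205.2
In days: 738676 / 86400 ≈ 8.55


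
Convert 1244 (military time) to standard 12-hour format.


12:44 PM

Hour: 12
12 → 12 PM (noon)


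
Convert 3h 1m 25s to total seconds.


10885 seconds

Hours: 3 × 3600 = 10800
Minutes: 1 × 60 = 60
Seconds: 25
Total = 10800 + 60 + 25 = 10885


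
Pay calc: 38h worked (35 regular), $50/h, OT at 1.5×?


Regular: 35h × $50 = $1750.00
Overtime: 38 - 35 = 3h
OT pay: 3h × $50 × 1.5 = $225.00
Total = $1750.00 + $225.00 = $1975.00

$1975.00


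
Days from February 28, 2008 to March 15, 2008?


16 days

From February 28, 2008 to March 15, 2008
Rest of February 2008: 29 - 28 = 1
Days into March 2008: 15
Total = 1 + 15 = 16 days


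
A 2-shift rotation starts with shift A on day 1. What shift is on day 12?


Shifts: A, B
Start: A (index 0)
Day 12: (0 + 12 - 1) mod 2
= 11 mod 2
= 1
Index 1 → shift B

Shift B


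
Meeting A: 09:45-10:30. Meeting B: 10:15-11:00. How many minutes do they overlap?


15 minutes

Meeting A: 585-630 (in minutes from midnight)
Meeting B: 615-660
Overlap start = max(585, 615) = 615
Overlap end = min(630, 660) = 630
Overlap = max(0, 630 - 615) = 15 min


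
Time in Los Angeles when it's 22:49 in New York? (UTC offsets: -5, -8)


Time difference = UTC-8 - UTC-5 = -3 hours
New hour = (22 -3) mod 24
= 19 mod 24 = 19
Minutes unchanged → 19:49

19:49


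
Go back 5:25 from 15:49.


Start: 949 minutes from midnight
Subtract: 325 minutes
Remaining: 949 - 325 = 624
Hours: 10, Minutes: 24

10:24


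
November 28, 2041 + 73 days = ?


February 9, 2042

Start: November 28, 2041
Add 73 days
November 28 → December 1: 30 - 28 + 1 = 3 days (73 - 3 = 70 left)
December 1 → January 1: 31 - 1 + 1 = 31 days (70 - 31 = 39 left)
January 1 → February 1: 31 - 1 + 1 = 31 days (39 - 31 = 8 left)
February 1 + 8 = February 9, 2042


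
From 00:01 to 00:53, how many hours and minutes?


0h 52m

End time in minutes: 0×60 + 53 = 53
Start time in minutes: 0×60 + 1 = 1
Difference = 53 - 1 = 52 minutes
= 0 hours 52 minutes


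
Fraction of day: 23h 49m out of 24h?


Total minutes: 23×60 + 49 = 1429
Day = 24×60 = 1440 minutes
Fraction = 1429/1440 ≈ 0.9924
As a percentage: 1429/1440 × 100 ≈ 99.24%

0.9924 (99.24%)


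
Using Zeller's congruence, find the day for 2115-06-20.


Zeller's congruence:
q=20, m=6, k=15, j=21
h = (20 + ⌊13×7/5⌋ + 15 + ⌊15/4⌋ + ⌊21/4⌋ - 2×21) mod 7
= (20 + 18 + 15 + 3 + 5 - 42) mod 7
= 19 mod 7 = 5
h=5 → Thursday

Thursday


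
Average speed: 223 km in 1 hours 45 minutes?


Distance: 223 km
Time: 1h 45m = 105 min = 105/60 = 7/4 hours
Speed = 223 ÷ (7/4) = 223 × 4 / 7 = 892/7 ≈ 127.4 km/h

127.4 km/h


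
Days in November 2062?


Month: November (month 11)
November has 30 days

30 days


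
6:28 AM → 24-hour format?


Input: 6:28 AM
AM hour stays: 6

06:28


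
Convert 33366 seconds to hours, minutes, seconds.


Hours: 33366 ÷ 3600 = 9 remainder 966
Minutes: 966 ÷ 60 = 16 remainder 6
Seconds: 6

9h 16m 6s


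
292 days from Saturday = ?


Thursday

Start: Saturday (index 5)
(5 + 292) mod 7
= 297 mod 7
= 3
Index 3 → Thursday


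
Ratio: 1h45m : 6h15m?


7:25 (0.28)

Duration 1: 105 minutes
Duration 2: 375 minutes
Ratio = 105:375
GCD = 15
Simplified = 7:25
As a decimal: 7/25 = 0.28


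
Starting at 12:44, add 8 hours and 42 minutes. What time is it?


21:26

Start: 764 minutes from midnight
Add: 522 minutes
Total: 1286 minutes
Hours: 1286 ÷ 60 = 21 remainder 26


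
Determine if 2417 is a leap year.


Rules: divisible by 4 AND (not by 100 OR by 400)
2417 ÷ 4 = 604 remainder 1 → not divisible by 4
Not divisible by 4 → not a leap year

No


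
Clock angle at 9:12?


Hour hand = 9×30 + 12×0.5 = 276.0°
Minute hand = 12×6 = 72°
Difference = |276.0 - 72| = 204.0°
Since > 180°: 360 - 204.0 = 156.0°

156.0°


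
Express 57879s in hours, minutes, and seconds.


16h 4m 39s

Hours: 57879 ÷ 3600 = 16 remainder 279
Minutes: 279 ÷ 60 = 4 remainder 39
Seconds: 39


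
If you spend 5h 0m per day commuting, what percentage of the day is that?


20.8%

Time: 300 minutes
Day: 1440 minutes
Percentage = (300/1440) × 100 ≈ 20.8%


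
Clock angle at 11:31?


159.5°

Hour hand = 11×30 + 31×0.5 = 345.5°
Minute hand = 31×6 = 186°
Difference = |345.5 - 186| = 159.5°


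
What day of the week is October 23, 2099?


Friday

Zeller's congruence:
q=23, m=10, k=99, j=20
h = (23 + ⌊13×11/5⌋ + 99 + ⌊99/4⌋ + ⌊20/4⌋ - 2×20) mod 7
= (23 + 28 + 99 + 24 + 5 - 40) mod 7
= 139 mod 7 = 6
h=6 → Friday


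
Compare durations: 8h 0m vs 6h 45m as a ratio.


Duration 1: 480 minutes
Duration 2: 405 minutes
Ratio = 480:405
GCD = 15
Simplified = 32:27
As a decimal: 32/27 ≈ 1.19

32:27 (1.19)


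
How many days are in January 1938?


Month: January (month 1)
January has 31 days

31 days


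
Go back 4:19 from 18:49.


14:30

Start: 1129 minutes from midnight
Subtract: 259 minutes
Remaining: 1129 - 259 = 870
Hours: 14, Minutes: 30


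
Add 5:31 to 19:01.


Start: 1141 minutes from midnight
Add: 331 minutes
Total: 1472 minutes
Hours: 1472 ÷ 60 = 24 remainder 32
24 ≥ 24 → 24 - 24 = 0 (next day)

00:32 (next day)


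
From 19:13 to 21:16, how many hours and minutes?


End time in minutes: 21×60 + 16 = 1276
Start time in minutes: 19×60 + 13 = 1153
Difference = 1276 - 1153 = 123 minutes
= 2 hours 3 minutes

2h 3m


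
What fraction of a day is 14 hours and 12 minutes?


Total minutes: 14×60 + 12 = 852
Day = 24×60 = 1440 minutes
Fraction = 852/1440 ≈ 0.5917
As a percentage: 852/1440 × 100 ≈ 59.17%

0.5917 (59.17%)


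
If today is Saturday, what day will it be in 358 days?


Start: Saturday (index 5)
(5 + 358) mod 7
= 363 mod 7
= 6
Index 6 → Sunday

Sunday


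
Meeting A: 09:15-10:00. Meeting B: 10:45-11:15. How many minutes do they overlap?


0 minutes

Meeting A: 555-600 (in minutes from midnight)
Meeting B: 645-675
Overlap start = max(555, 645) = 645
Overlap end = min(600, 675) = 600
Overlap = max(0, 600 - 645) = 0 min


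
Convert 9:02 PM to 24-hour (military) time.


Input: 9:02 PM
PM: 9 + 12 = 21

21:02


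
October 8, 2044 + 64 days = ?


December 11, 2044

Start: October 8, 2044
Add 64 days
October 8 → November 1: 31 - 8 + 1 = 24 days (64 - 24 = 40 left)
November 1 → December 1: 30 - 1 + 1 = 30 days (40 - 30 = 10 left)
December 1 + 10 = December 11, 2044


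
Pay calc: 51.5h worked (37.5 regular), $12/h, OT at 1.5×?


Regular: 37.5h × $12 = $450.00
Overtime: 51.5 - 37.5 = 14.0h
OT pay: 14.0h × $12 × 1.5 = $252.00
Total = $450.00 + $252.00 = $702.00

$702.00


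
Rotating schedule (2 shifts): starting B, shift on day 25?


Shifts: A, B
Start: B (index 1)
Day 25: (1 + 25 - 1) mod 2
= 25 mod 2
= 1
Index 1 → shift B

Shift B


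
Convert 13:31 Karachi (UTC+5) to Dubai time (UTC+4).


12:31

Time difference = UTC+4 - UTC+5 = -1 hours
New hour = (13 -1) mod 24
= 12 mod 24 = 12
Minutes unchanged → 12:31


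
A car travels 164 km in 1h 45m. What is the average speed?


93.7 km/h

Distance: 164 km
Time: 1h 45m = 105 min = 105/60 = 7/4 hours
Speed = 164 ÷ (7/4) = 164 × 4 / 7 = 656/7 ≈ 93.7 km/h


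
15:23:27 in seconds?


55407 seconds

Hours: 15 × 3600 = 54000
Minutes: 23 × 60 = 1380
Seconds: 27
Total = 54000 + 1380 + 27 = 55407


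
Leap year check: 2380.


Rules: divisible by 4 AND (not by 100 OR by 400)
2380 ÷ 4 = 595 exactly → divisible by 4
2380 ÷ 100 = 23 remainder 80 → not divisible by 100
Divisible by 4 but not by 100 → leap year

Yes


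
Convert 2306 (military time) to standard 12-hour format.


Hour: 23
23 - 12 = 11 → PM

11:06 PM


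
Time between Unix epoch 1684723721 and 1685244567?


520846 seconds (144.7 hours / 6.03 days)

Difference = 1685244567 - 1684723721 = 520846 seconds
In hours: 520846 / 3600 ≈ 144.7
In days: 520846 / 86400 ≈ 6.03


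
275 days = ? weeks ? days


39 weeks 2 days

Weeks: 275 ÷ 7 = 39 remainder 2


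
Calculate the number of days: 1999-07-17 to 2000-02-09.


207 days

From July 17, 1999 to February 9, 2000
Rest of July 1999: 31 - 17 = 14
Full months: August 31, September 30, October 31, November 30, December 31, January 31
Days into February 2000: 9
Total = 14 + 31 + 30 + 31 + 30 + 31 + 31 + 9 = 207 days


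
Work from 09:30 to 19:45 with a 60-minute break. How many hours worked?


Total time = (19×60+45) - (9×60+30)
= 1185 - 570 = 615 min
Minus break: 615 - 60 = 555 min
= 9h 15m

9h 15m (555 minutes)


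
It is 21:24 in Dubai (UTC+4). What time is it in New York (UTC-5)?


12:24

Time difference = UTC-5 - UTC+4 = -9 hours
New hour = (21 -9) mod 24
= 12 mod 24 = 12
Minutes unchanged → 12:24


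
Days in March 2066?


31 days

Month: March (month 3)
March has 31 days


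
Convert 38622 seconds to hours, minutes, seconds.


10h 43m 42s

Hours: 38622 ÷ 3600 = 10 remainder 2622
Minutes: 2622 ÷ 60 = 43 remainder 42
Seconds: 42


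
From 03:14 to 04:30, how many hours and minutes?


End time in minutes: 4×60 + 30 = 270
Start time in minutes: 3×60 + 14 = 194
Difference = 270 - 194 = 76 minutes
= 1 hours 16 minutes

1h 16m


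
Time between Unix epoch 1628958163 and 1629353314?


Difference = 1629353314 - 1628958163 = 395151 seconds
In hours: 395151 / 3600 ≈ 109.8
In days: 395151 / 86400 ≈ 4.57

395151 seconds (109.8 hours / 4.57 days)


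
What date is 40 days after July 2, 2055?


August 11, 2055

Start: July 2, 2055
Add 40 days
July 2 → August 1: 31 - 2 + 1 = 30 days (40 - 30 = 10 left)
August 1 + 10 = August 11, 2055


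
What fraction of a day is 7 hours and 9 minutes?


0.2979 (29.79%)

Total minutes: 7×60 + 9 = 429
Day = 24×60 = 1440 minutes
Fraction = 429/1440 ≈ 0.2979
As a percentage: 429/1440 × 100 ≈ 29.79%


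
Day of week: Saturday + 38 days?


Tuesday

Start: Saturday (index 5)
(5 + 38) mod 7
= 43 mod 7
= 1
Index 1 → Tuesday


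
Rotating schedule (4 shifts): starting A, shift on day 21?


Shifts: A, B, C, D
Start: A (index 0)
Day 21: (0 + 21 - 1) mod 4
= 20 mod 4
= 0
Index 0 → shift A

Shift A


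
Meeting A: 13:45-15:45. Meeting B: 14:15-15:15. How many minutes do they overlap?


60 minutes

Meeting A: 825-945 (in minutes from midnight)
Meeting B: 855-915
Overlap start = max(825, 855) = 855
Overlap end = min(945, 915) = 915
Overlap = max(0, 915 - 855) = 60 min


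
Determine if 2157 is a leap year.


No

Rules: divisible by 4 AND (not by 100 OR by 400)
2157 ÷ 4 = 539 remainder 1 → not divisible by 4
Not divisible by 4 → not a leap year


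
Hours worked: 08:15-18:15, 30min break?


Total time = (18×60+15) - (8×60+15)
= 1095 - 495 = 600 min
Minus break: 600 - 30 = 570 min
= 9h 30m

9h 30m (570 minutes)


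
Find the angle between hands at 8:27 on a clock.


Hour hand = 8×30 + 27×0.5 = 253.5°
Minute hand = 27×6 = 162°
Difference = |253.5 - 162| = 91.5°

91.5°


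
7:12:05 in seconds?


25925 seconds

Hours: 7 × 3600 = 25200
Minutes: 12 × 60 = 720
Seconds: 5
Total = 25200 + 720 + 5 = 25925


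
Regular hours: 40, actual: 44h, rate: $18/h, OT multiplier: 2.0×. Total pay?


$864.00

Regular: 40h × $18 = $720.00
Overtime: 44 - 40 = 4h
OT pay: 4h × $18 × 2.0 = $144.00
Total = $720.00 + $144.00 = $864.00


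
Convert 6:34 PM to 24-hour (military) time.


18:34

Input: 6:34 PM
PM: 6 + 12 = 18


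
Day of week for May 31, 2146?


Tuesday

Zeller's congruence:
q=31, m=5, k=46, j=21
h = (31 + ⌊13×6/5⌋ + 46 + ⌊46/4⌋ + ⌊21/4⌋ - 2×21) mod 7
= (31 + 15 + 46 + 11 + 5 - 42) mod 7
= 66 mod 7 = 3
h=3 → Tuesday


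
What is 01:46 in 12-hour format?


1:46 AM

Hour: 1
1 < 12 → AM


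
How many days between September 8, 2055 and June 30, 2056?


296 days

From September 8, 2055 to June 30, 2056
Rest of September 2055: 30 - 8 = 22
Full months: October 31, November 30, December 31, January 31, February 2056 29, March 31, April 30, May 31
Days into June 2056: 30
Total = 22 + 31 + 30 + 31 + 31 + 29 + 31 + 30 + 31 + 30 = 296 days


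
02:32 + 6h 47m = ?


09:19

Start: 152 minutes from midnight
Add: 407 minutes
Total: 559 minutes
Hours: 559 ÷ 60 = 9 remainder 19


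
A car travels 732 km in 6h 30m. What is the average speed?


112.6 km/h

Distance: 732 km
Time: 6h 30m = 390 min = 390/60 = 13/2 hours
Speed = 732 ÷ (13/2) = 732 × 2 / 13 = 1464/13 ≈ 112.6 km/h


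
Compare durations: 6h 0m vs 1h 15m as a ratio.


Duration 1: 360 minutes
Duration 2: 75 minutes
Ratio = 360:75
GCD = 15
Simplified = 24:5
As a decimal: 24/5 = 4.80

24:5 (4.80)


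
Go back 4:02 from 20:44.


Start: 1244 minutes from midnight
Subtract: 242 minutes
Remaining: 1244 - 242 = 1002
Hours: 16, Minutes: 42

16:42


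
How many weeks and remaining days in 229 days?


Weeks: 229 ÷ 7 = 32 remainder 5

32 weeks 5 days


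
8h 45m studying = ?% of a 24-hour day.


Time: 525 minutes
Day: 1440 minutes
Percentage = (525/1440) × 100 ≈ 36.5%

36.5%


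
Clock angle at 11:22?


Hour hand = 11×30 + 22×0.5 = 341.0°
Minute hand = 22×6 = 132°
Difference = |341.0 - 132| = 209.0°
Since > 180°: 360 - 209.0 = 151.0°

151.0°


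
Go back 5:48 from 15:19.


09:31

Start: 919 minutes from midnight
Subtract: 348 minutes
Remaining: 919 - 348 = 571
Hours: 9, Minutes: 31


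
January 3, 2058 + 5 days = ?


January 8, 2058

Start: January 3, 2058
Add 5 days
January 3 + 5 = January 8, 2058


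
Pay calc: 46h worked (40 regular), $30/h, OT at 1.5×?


$1470.00

Regular: 40h × $30 = $1200.00
Overtime: 46 - 40 = 6h
OT pay: 6h × $30 × 1.5 = $270.00
Total = $1200.00 + $270.00 = $1470.00


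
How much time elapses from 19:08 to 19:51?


0h 43m

End time in minutes: 19×60 + 51 = 1191
Start time in minutes: 19×60 + 8 = 1148
Difference = 1191 - 1148 = 43 minutes
= 0 hours 43 minutes


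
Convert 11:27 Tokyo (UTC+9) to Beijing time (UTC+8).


Time difference = UTC+8 - UTC+9 = -1 hours
New hour = (11 -1) mod 24
= 10 mod 24 = 10
Minutes unchanged → 10:27

10:27


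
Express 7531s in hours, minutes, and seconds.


Hours: 7531 ÷ 3600 = 2 remainder 331
Minutes: 331 ÷ 60 = 5 remainder 31
Seconds: 31

2h 5m 31s


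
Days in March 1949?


Month: March (month 3)
March has 31 days

31 days


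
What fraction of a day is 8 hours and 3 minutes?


0.3354 (33.54%)

Total minutes: 8×60 + 3 = 483
Day = 24×60 = 1440 minutes
Fraction = 483/1440 ≈ 0.3354
As a percentage: 483/1440 × 100 ≈ 33.54%


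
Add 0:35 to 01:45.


02:20

Start: 105 minutes from midnight
Add: 35 minutes
Total: 140 minutes
Hours: 140 ÷ 60 = 2 remainder 20


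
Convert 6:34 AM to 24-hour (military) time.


Input: 6:34 AM
AM hour stays: 6

06:34


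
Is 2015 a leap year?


No

Rules: divisible by 4 AND (not by 100 OR by 400)
2015 ÷ 4 = 503 remainder 3 → not divisible by 4
Not divisible by 4 → not a leap year


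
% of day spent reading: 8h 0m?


33.3%

Time: 480 minutes
Day: 1440 minutes
Percentage = (480/1440) × 100 ≈ 33.3%


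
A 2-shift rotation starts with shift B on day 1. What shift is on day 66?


Shifts: A, B
Start: B (index 1)
Day 66: (1 + 66 - 1) mod 2
= 66 mod 2
= 0
Index 0 → shift A

Shift A


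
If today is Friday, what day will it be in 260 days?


Saturday

Start: Friday (index 4)
(4 + 260) mod 7
= 264 mod 7
= 5
Index 5 → Saturday


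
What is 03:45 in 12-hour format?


3:45 AM

Hour: 3
3 < 12 → AM


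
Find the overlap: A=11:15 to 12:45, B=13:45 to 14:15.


0 minutes

Meeting A: 675-765 (in minutes from midnight)
Meeting B: 825-855
Overlap start = max(675, 825) = 825
Overlap end = min(765, 855) = 765
Overlap = max(0, 765 - 825) = 0 min


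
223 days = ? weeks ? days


31 weeks 6 days

Weeks: 223 ÷ 7 = 31 remainder 6


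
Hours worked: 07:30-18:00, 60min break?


Total time = (18×60+0) - (7×60+30)
= 1080 - 450 = 630 min
Minus break: 630 - 60 = 570 min
= 9h 30m

9h 30m (570 minutes)


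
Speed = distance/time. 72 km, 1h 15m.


57.6 km/h

Distance: 72 km
Time: 1h 15m = 75 min = 75/60 = 5/4 hours
Speed = 72 ÷ (5/4) = 72 × 4 / 5 = 288/5 = 57.6 km/h


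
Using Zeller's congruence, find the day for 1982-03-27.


Zeller's congruence:
q=27, m=3, k=82, j=19
h = (27 + ⌊13×4/5⌋ + 82 + ⌊82/4⌋ + ⌊19/4⌋ - 2×19) mod 7
= (27 + 10 + 82 + 20 + 4 - 38) mod 7
= 105 mod 7 = 0
h=0 → Saturday

Saturday


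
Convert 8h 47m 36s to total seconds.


31656 seconds

Hours: 8 × 3600 = 28800
Minutes: 47 × 60 = 2820
Seconds: 36
Total = 28800 + 2820 + 36 = 31656


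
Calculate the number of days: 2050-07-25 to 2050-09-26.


From July 25, 2050 to September 26, 2050
Rest of July 2050: 31 - 25 = 6
Full months: August 31
Days into September 2050: 26
Total = 6 + 31 + 26 = 63 days

63 days


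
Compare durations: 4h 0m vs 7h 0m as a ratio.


4:7 (0.57)

Duration 1: 240 minutes
Duration 2: 420 minutes
Ratio = 240:420
GCD = 60
Simplified = 4:7
As a decimal: 4/7 ≈ 0.57


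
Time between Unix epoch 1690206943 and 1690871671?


Difference = 1690871671 - 1690206943 = 664728 seconds
In hours: 664728 / 3600 ≈ 184.6
In days: 664728 / 86400 ≈ 7.69

664728 seconds (184.6 hours / 7.69 days)


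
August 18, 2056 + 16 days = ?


September 3, 2056

Start: August 18, 2056
Add 16 days
August 18 → September 1: 31 - 18 + 1 = 14 days (16 - 14 = 2 left)
September 1 + 2 = September 3, 2056


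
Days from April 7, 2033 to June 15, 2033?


69 days

From April 7, 2033 to June 15, 2033
Rest of April 2033: 30 - 7 = 23
Full months: May 31
Days into June 2033: 15
Total = 23 + 31 + 15 = 69 days


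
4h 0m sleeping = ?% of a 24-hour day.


16.7%

Time: 240 minutes
Day: 1440 minutes
Percentage = (240/1440) × 100 ≈ 16.7%


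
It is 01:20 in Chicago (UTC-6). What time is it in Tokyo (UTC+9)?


Time difference = UTC+9 - UTC-6 = +15 hours
New hour = (1 + 15) mod 24
= 16 mod 24 = 16
Minutes unchanged → 16:20

16:20


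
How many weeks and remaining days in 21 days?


Weeks: 21 ÷ 7 = 3 remainder 0

3 weeks 0 days


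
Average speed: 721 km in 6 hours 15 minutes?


Distance: 721 km
Time: 6h 15m = 375 min = 375/60 = 25/4 hours
Speed = 721 ÷ (25/4) = 721 × 4 / 25 = 2884/25 ≈ 115.4 km/h

115.4 km/h


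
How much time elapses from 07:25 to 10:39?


End time in minutes: 10×60 + 39 = 639
Start time in minutes: 7×60 + 25 = 445
Difference = 639 - 445 = 194 minutes
= 3 hours 14 minutes

3h 14m


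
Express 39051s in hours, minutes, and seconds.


10h 50m 51s

Hours: 39051 ÷ 3600 = 10 remainder 3051
Minutes: 3051 ÷ 60 = 50 remainder 51
Seconds: 51


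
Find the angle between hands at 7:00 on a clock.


Hour hand = 7×30 + 0×0.5 = 210.0°
Minute hand = 0×6 = 0°
Difference = |210.0 - 0| = 210.0°
Since > 180°: 360 - 210.0 = 150.0°

150.0°


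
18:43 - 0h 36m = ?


Start: 1123 minutes from midnight
Subtract: 36 minutes
Remaining: 1123 - 36 = 1087
Hours: 18, Minutes: 7

18:07


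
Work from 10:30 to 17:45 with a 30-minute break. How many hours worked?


6h 45m (405 minutes)

Total time = (17×60+45) - (10×60+30)
= 1065 - 630 = 435 min
Minus break: 435 - 30 = 405 min
= 6h 45m


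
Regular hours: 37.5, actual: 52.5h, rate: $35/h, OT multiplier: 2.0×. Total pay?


Regular: 37.5h × $35 = $1312.50
Overtime: 52.5 - 37.5 = 15.0h
OT pay: 15.0h × $35 × 2.0 = $1050.00
Total = $1312.50 + $1050.00 = $2362.50

$2362.50


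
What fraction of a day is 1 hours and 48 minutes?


Total minutes: 1×60 + 48 = 108
Day = 24×60 = 1440 minutes
Fraction = 108/1440 = 0.0750
As a percentage: 108/1440 × 100 = 7.50%

0.0750 (7.50%)


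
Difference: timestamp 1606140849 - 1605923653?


217196 seconds (60.3 hours / 2.51 days)

Difference = 1606140849 - 1605923653 = 217196 seconds
In hours: 217196 / 3600 ≈ 60.3
In days: 217196 / 86400 ≈ 2.51


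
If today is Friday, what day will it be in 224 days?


Friday

Start: Friday (index 4)
(4 + 224) mod 7
= 228 mod 7
= 4
Index 4 → Friday


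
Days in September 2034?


30 days

Month: September (month 9)
September has 30 days


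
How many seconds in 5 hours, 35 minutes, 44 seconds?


20144 seconds

Hours: 5 × 3600 = 18000
Minutes: 35 × 60 = 2100
Seconds: 44
Total = 18000 + 2100 + 44 = 20144


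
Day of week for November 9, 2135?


Wednesday

Zeller's congruence:
q=9, m=11, k=35, j=21
h = (9 + ⌊13×12/5⌋ + 35 + ⌊35/4⌋ + ⌊21/4⌋ - 2×21) mod 7
= (9 + 31 + 35 + 8 + 5 - 42) mod 7
= 46 mod 7 = 4
h=4 → Wednesday


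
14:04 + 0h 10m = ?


Start: 844 minutes from midnight
Add: 10 minutes
Total: 854 minutes
Hours: 854 ÷ 60 = 14 remainder 14

14:14


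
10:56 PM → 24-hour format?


22:56

Input: 10:56 PM
PM: 10 + 12 = 22


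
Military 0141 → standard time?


Hour: 1
1 < 12 → AM

1:41 AM


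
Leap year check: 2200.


Rules: divisible by 4 AND (not by 100 OR by 400)
2200 ÷ 4 = 550 exactly → divisible by 4
2200 ÷ 100 = 22 exactly → divisible by 100
2200 ÷ 400 = 5 remainder 200 → not divisible by 400
Divisible by 100 but not by 400 → not a leap year

No


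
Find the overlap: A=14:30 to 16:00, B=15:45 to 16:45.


Meeting A: 870-960 (in minutes from midnight)
Meeting B: 945-1005
Overlap start = max(870, 945) = 945
Overlap end = min(960, 1005) = 960
Overlap = max(0, 960 - 945) = 15 min

15 minutes


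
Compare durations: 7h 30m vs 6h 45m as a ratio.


10:9 (1.11)

Duration 1: 450 minutes
Duration 2: 405 minutes
Ratio = 450:405
GCD = 45
Simplified = 10:9
As a decimal: 10/9 ≈ 1.11


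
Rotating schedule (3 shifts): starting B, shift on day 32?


Shift C

Shifts: A, B, C
Start: B (index 1)
Day 32: (1 + 32 - 1) mod 3
= 32 mod 3
= 2
Index 2 → shift C


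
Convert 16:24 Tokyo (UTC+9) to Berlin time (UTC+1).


08:24

Time difference = UTC+1 - UTC+9 = -8 hours
New hour = (16 -8) mod 24
= 8 mod 24 = 8
Minutes unchanged → 08:24


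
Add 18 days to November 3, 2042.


Start: November 3, 2042
Add 18 days
November 3 + 18 = November 21, 2042

November 21, 2042


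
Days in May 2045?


31 days

Month: May (month 5)
May has 31 days
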